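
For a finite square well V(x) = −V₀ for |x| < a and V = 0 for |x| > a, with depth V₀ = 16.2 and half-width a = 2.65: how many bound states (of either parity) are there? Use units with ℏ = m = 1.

N = 10

Define the well-strength parameter z₀ = (a/ℏ)√(2mV₀) = 2.65 × √(2·1·16.2) = 15.08.
The even/odd transcendental equations gain one root per π/2 in z₀, giving N = 1 + ⌊2z₀/π⌋ = 1 + ⌊9.603⌋ = 10.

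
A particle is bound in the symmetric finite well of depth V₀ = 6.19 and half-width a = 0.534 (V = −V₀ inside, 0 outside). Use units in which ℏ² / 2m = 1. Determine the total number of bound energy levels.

Define the well-strength parameter z₀ = (a/ℏ)√(2mV₀) = 0.534 × √(2·0.5·6.19) = 1.329.
The even/odd transcendental equations gain one root per π/2 in z₀, giving N = 1 + ⌊2z₀/π⌋ = 1 + ⌊0.8458⌋ = 1.

N = 1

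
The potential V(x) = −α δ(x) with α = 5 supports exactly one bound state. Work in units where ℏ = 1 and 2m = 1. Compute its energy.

The bound state is ψ(x) = √κ e^{−κ|x|}. The derivative jump ψ'(0⁺) − ψ'(0⁻) = −(2mα/ℏ²)ψ(0) fixes κ = mα/ℏ² = 2.500.
Then E = −ℏ²κ²/(2m) = −mα²/(2ℏ²) = -6.250.

E = -6.25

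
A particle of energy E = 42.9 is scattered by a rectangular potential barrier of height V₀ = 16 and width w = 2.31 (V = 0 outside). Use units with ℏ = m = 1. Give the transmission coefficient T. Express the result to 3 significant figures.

Above the barrier the interior wavenumber is k₂ = √(2m(E − V₀))/ℏ = 7.335, giving phase k₂w = 16.94.
Matching at both interfaces gives T⁻¹ = 1 + V₀² sin²(k₂w) / [4E(E − V₀)] = 1.049, hence T = 0.953.

T = 0.953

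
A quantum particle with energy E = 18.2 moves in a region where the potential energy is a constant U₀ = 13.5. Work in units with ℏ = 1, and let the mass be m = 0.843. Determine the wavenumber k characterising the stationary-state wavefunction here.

With E > U₀ the solution is oscillatory, ψ ∝ e^{±ikx} with k = √(2m(E − U₀))/ℏ.
k = √(2 × 0.843 × 4.7) = 2.815.

k = 2.81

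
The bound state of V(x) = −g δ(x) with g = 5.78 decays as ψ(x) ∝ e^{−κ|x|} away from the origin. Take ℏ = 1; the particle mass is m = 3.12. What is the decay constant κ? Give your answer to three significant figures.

κ = 18.0

Integrate −(ℏ²/2m)ψ'' − gδ(x)ψ = Eψ from −ε to +ε: the ψ'' term gives ψ'(0⁺) − ψ'(0⁻) and the δ term gives −(2mg/ℏ²)ψ(0).
With ψ ∝ e^{−κ|x|} this yields −2κ = −2mg/ℏ², so κ = mg/ℏ² = 18.03.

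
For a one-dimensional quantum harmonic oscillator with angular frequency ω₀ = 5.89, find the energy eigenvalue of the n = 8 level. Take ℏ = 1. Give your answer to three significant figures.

E = 50.1

The oscillator eigenvalues are E_n = ℏω₀(n + ½), so E_8 = 5.89 × 8.5 = 50.07.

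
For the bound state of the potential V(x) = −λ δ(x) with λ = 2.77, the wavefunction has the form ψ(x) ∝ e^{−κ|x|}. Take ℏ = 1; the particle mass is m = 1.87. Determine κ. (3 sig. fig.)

κ = 5.18

Integrate −(ℏ²/2m)ψ'' − λδ(x)ψ = Eψ from −ε to +ε: the ψ'' term gives ψ'(0⁺) − ψ'(0⁻) and the δ term gives −(2mλ/ℏ²)ψ(0).
With ψ ∝ e^{−κ|x|} this yields −2κ = −2mλ/ℏ², so κ = mλ/ℏ² = 5.180.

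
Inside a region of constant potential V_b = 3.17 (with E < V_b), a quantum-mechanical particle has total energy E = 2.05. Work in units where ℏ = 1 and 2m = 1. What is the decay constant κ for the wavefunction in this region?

Since E < V_b the TISE in this region is ψ'' = κ²ψ with κ = √(2m(V_b − E))/ℏ.
κ = √(2 × 0.5 × 1.12) = 1.058.

κ = 1.06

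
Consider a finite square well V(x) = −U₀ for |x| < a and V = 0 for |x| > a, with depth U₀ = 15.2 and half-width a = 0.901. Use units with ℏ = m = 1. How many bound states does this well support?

N = 4

Define the well-strength parameter z₀ = (a/ℏ)√(2mU₀) = 0.901 × √(2·1·15.2) = 4.968.
The even/odd transcendental equations gain one root per π/2 in z₀, giving N = 1 + ⌊2z₀/π⌋ = 1 + ⌊3.163⌋ = 4.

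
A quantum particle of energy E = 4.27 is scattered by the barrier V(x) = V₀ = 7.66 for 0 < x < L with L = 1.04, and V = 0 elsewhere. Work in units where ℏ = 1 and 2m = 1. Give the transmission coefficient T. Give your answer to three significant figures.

Since E < V₀ the interior solution is evanescent with decay constant κ = √(2m(V₀ − E))/ℏ = 1.841.
κL = 1.915, sinh(κL) = 3.319.
The exact tunnelling result is T⁻¹ = 1 + V₀² sinh²(κL) / [4E(V₀ − E)] = 12.16, so T = 0.0822.

T = 0.0822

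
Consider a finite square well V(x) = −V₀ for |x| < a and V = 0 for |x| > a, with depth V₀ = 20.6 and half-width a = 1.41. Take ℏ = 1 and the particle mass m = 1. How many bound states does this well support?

N = 6

Define the well-strength parameter z₀ = (a/ℏ)√(2mV₀) = 1.41 × √(2·1·20.6) = 9.050.
The even/odd transcendental equations gain one root per π/2 in z₀, giving N = 1 + ⌊2z₀/π⌋ = 1 + ⌊5.762⌋ = 6.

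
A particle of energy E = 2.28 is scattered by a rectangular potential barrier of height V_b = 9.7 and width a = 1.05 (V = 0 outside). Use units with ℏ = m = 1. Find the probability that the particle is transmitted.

Since E < V_b the interior solution is evanescent with decay constant κ = √(2m(V_b − E))/ℏ = 3.852.
κa = 4.045, sinh(κa) = 28.54.
The exact tunnelling result is T⁻¹ = 1 + V_b² sinh²(κa) / [4E(V_b − E)] = 1134, so T = 0.000882.

T = 0.000882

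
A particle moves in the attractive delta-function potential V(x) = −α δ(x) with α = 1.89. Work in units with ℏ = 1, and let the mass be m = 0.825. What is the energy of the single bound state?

For x ≠ 0 the bound state is ψ ∝ e^{−κ|x|}; integrating the TISE across the delta gives the cusp condition 2κ = 2mα/ℏ², so κ = 1.559.
Then E = −ℏ²κ²/(2m) = −mα²/(2ℏ²) = -1.473.

E = -1.47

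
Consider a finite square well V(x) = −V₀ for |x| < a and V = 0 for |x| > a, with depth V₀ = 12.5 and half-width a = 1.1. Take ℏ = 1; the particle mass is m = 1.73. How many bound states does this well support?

The dimensionless depth is z₀ = a√(2mV₀)/ℏ = 1.1 × √(43.25) = 7.234.
A new bound state (alternating even/odd) appears each time z₀ passes a multiple of π/2, so N = ⌊2z₀/π⌋ + 1 = ⌊4.605⌋ + 1 = 5.

N = 5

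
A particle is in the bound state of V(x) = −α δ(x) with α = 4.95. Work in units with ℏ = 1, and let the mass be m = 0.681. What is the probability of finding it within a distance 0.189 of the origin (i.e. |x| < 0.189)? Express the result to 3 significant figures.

The normalised bound state is ψ = √κ e^{−κ|x|} with κ = mα/ℏ² = 3.371.
P(|x| < d) = ∫_{−d}^{d} κ e^{−2κ|x|} dx = 1 − e^{−2κd} = 1 − e^{−1.274} = 0.7204.

P = 0.720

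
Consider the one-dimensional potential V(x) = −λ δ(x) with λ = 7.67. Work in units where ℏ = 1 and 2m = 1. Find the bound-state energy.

The bound state is ψ(x) = √κ e^{−κ|x|}. The derivative jump ψ'(0⁺) − ψ'(0⁻) = −(2mλ/ℏ²)ψ(0) fixes κ = mλ/ℏ² = 3.835.
Then E = −ℏ²κ²/(2m) = −mλ²/(2ℏ²) = -14.71.

E = -14.7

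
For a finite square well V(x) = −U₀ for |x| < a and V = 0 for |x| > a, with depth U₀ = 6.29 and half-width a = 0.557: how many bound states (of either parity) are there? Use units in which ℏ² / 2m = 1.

Define the well-strength parameter z₀ = (a/ℏ)√(2mU₀) = 0.557 × √(2·0.5·6.29) = 1.397.
The even/odd transcendental equations gain one root per π/2 in z₀, giving N = 1 + ⌊2z₀/π⌋ = 1 + ⌊0.8893⌋ = 1.

N = 1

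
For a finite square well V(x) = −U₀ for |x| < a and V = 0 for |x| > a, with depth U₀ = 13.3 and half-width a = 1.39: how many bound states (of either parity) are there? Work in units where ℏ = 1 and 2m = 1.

Define the well-strength parameter z₀ = (a/ℏ)√(2mU₀) = 1.39 × √(2·0.5·13.3) = 5.069.
The even/odd transcendental equations gain one root per π/2 in z₀, giving N = 1 + ⌊2z₀/π⌋ = 1 + ⌊3.227⌋ = 4.

N = 4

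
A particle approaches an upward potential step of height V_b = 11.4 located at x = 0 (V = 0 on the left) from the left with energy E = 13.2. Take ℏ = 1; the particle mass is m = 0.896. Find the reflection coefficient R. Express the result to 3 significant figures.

The wavenumbers are k₁ = √(2mE)/ℏ = 4.864 on the left and k₂ = √(2m(E − V_b))/ℏ = 1.796 on the right.
Continuity of ψ and ψ′ at the step yields the reflection amplitude r = (k₁ − k₂)/(k₁ + k₂) = 0.4606; thus R = |r|² = 0.2122, T = 0.7878.

R = 0.212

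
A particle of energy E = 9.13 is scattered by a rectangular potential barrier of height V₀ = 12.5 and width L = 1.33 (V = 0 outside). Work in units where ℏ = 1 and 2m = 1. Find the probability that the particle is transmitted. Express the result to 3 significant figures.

E < V₀: inside the barrier ψ ∝ e^{±κx} with κ = √(2m(V₀ − E))/ℏ = 1.836.
κL = 2.442, sinh(κL) = 5.702.
Matching ψ, ψ′ at both faces gives T = [1 + V₀² sinh²(κL) / (4E(V₀ − E))]⁻¹ = 1/42.28 = 0.0237.

T = 0.0237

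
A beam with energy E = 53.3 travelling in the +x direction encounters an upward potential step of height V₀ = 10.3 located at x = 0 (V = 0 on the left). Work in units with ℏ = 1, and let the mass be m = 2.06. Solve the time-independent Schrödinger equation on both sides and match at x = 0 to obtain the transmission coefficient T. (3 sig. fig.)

The wavenumbers are k₁ = √(2mE)/ℏ = 14.82 on the left and k₂ = √(2m(E − V₀))/ℏ = 13.31 on the right.
Matching ψ and ψ′ at x = 0 gives r = (k₁ − k₂)/(k₁ + k₂), so R = r² = 0.002876 and T = 1 − R = 0.9971.

T = 0.997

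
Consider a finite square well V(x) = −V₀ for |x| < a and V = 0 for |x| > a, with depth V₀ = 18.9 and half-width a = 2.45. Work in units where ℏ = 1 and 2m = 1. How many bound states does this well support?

Define the well-strength parameter z₀ = (a/ℏ)√(2mV₀) = 2.45 × √(2·0.5·18.9) = 10.65.
The even/odd transcendental equations gain one root per π/2 in z₀, giving N = 1 + ⌊2z₀/π⌋ = 1 + ⌊6.781⌋ = 7.

N = 7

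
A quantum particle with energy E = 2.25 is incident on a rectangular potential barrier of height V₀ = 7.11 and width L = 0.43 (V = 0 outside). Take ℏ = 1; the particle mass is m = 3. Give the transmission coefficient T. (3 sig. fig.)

T = 0.0328

Since E < V₀ the interior solution is evanescent with decay constant κ = √(2m(V₀ − E))/ℏ = 5.400.
κL = 2.322, sinh(κL) = 5.049.
Matching ψ, ψ′ at both faces gives T = [1 + V₀² sinh²(κL) / (4E(V₀ − E))]⁻¹ = 1/30.46 = 0.0328.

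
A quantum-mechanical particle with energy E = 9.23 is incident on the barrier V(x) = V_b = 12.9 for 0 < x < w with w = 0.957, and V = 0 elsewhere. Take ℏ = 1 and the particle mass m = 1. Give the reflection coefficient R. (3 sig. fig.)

R = 0.982

E < V_b: inside the barrier ψ ∝ e^{±κx} with κ = √(2m(V_b − E))/ℏ = 2.709.
κw = 2.593, sinh(κw) = 6.646.
The exact tunnelling result is T⁻¹ = 1 + V_b² sinh²(κw) / [4E(V_b − E)] = 55.24, so T = 0.0181.
R = 1 − T = 0.982.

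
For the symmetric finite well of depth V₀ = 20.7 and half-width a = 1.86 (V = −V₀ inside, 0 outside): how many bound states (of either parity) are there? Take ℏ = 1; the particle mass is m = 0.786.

N = 7

Define the well-strength parameter z₀ = (a/ℏ)√(2mV₀) = 1.86 × √(2·0.786·20.7) = 10.61.
The even/odd transcendental equations gain one root per π/2 in z₀, giving N = 1 + ⌊2z₀/π⌋ = 1 + ⌊6.755⌋ = 7.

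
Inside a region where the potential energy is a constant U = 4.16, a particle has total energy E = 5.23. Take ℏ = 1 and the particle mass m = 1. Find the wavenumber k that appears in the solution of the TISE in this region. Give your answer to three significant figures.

With E > U the solution is oscillatory, ψ ∝ e^{±ikx} with k = √(2m(E − U))/ℏ.
k = √(2 × 1 × 1.07) = 1.463.

k = 1.46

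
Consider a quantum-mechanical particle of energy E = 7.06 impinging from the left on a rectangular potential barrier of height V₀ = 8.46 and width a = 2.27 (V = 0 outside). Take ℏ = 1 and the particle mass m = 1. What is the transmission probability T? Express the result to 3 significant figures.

T = 0.00111

E < V₀: inside the barrier ψ ∝ e^{±κx} with κ = √(2m(V₀ − E))/ℏ = 1.673.
κa = 3.798, sinh(κa) = 22.30.
The exact tunnelling result is T⁻¹ = 1 + V₀² sinh²(κa) / [4E(V₀ − E)] = 901.6, so T = 0.00111.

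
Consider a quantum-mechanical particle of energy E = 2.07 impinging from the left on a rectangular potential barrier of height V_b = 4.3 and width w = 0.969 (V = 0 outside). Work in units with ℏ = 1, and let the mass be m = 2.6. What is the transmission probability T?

Since E < V_b the interior solution is evanescent with decay constant κ = √(2m(V_b − E))/ℏ = 3.405.
κw = 3.300, sinh(κw) = 13.53.
Matching ψ, ψ′ at both faces gives T = [1 + V_b² sinh²(κw) / (4E(V_b − E))]⁻¹ = 1/184.4 = 0.00542.

T = 0.00542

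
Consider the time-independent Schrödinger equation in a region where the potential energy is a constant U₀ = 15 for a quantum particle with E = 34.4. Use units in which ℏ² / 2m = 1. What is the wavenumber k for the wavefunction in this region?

k = 4.40

With E > U₀ the solution is oscillatory, ψ ∝ e^{±ikx} with k = √(2m(E − U₀))/ℏ.
k = √(2 × 0.5 × 19.4) = 4.405.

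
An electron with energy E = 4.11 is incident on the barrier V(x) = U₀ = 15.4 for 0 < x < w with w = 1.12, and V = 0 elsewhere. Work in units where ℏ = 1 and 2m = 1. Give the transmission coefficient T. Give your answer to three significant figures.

Since E < U₀ the interior solution is evanescent with decay constant κ = √(2m(U₀ − E))/ℏ = 3.360.
κw = 3.763, sinh(κw) = 21.53.
The exact tunnelling result is T⁻¹ = 1 + U₀² sinh²(κw) / [4E(U₀ − E)] = 593.4, so T = 0.00169.

T = 0.00169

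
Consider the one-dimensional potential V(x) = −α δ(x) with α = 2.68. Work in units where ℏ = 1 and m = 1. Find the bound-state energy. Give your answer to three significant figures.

E = -3.59

For x ≠ 0 the bound state is ψ ∝ e^{−κ|x|}; integrating the TISE across the delta gives the cusp condition 2κ = 2mα/ℏ², so κ = 2.680.
Then E = −ℏ²κ²/(2m) = −mα²/(2ℏ²) = -3.591.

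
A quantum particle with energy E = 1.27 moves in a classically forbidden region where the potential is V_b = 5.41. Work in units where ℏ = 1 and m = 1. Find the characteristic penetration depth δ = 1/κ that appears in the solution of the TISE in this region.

δ = 0.348

Since E < V_b the TISE in this region is ψ'' = κ²ψ with κ = √(2m(V_b − E))/ℏ.
κ = √(2 × 1 × 4.14) = 2.877. The penetration depth is δ = 1/κ = 0.348.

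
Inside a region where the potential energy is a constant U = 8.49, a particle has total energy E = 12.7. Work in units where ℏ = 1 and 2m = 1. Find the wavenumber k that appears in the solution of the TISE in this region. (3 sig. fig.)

k = 2.05

With E > U the solution is oscillatory, ψ ∝ e^{±ikx} with k = √(2m(E − U))/ℏ.
k = √(2 × 0.5 × 4.21) = 2.052.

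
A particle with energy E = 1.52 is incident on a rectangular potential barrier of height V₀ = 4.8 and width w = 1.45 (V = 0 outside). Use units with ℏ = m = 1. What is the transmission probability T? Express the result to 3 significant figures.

E < V₀: inside the barrier ψ ∝ e^{±κx} with κ = √(2m(V₀ − E))/ℏ = 2.561.
κw = 3.714, sinh(κw) = 20.49.
Matching ψ, ψ′ at both faces gives T = [1 + V₀² sinh²(κw) / (4E(V₀ − E))]⁻¹ = 1/486.2 = 0.00206.

T = 0.00206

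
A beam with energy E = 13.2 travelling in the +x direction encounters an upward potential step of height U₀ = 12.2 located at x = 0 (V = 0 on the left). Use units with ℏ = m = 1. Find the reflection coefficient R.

The wavenumbers are k₁ = √(2mE)/ℏ = 5.138 on the left and k₂ = √(2m(E − U₀))/ℏ = 1.414 on the right.
Continuity of ψ and ψ′ at the step yields the reflection amplitude r = (k₁ − k₂)/(k₁ + k₂) = 0.5683; thus R = |r|² = 0.3230, T = 0.6770.

R = 0.323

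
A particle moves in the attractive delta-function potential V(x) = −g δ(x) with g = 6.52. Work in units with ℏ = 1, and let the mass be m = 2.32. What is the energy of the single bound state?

The bound state is ψ(x) = √κ e^{−κ|x|}. The derivative jump ψ'(0⁺) − ψ'(0⁻) = −(2mg/ℏ²)ψ(0) fixes κ = mg/ℏ² = 15.13.
Then E = −ℏ²κ²/(2m) = −mg²/(2ℏ²) = -49.31.

E = -49.3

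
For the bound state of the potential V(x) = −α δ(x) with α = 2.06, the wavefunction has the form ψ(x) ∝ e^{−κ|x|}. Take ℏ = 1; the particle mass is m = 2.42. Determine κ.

κ = 4.99

Integrate −(ℏ²/2m)ψ'' − αδ(x)ψ = Eψ from −ε to +ε: the ψ'' term gives ψ'(0⁺) − ψ'(0⁻) and the δ term gives −(2mα/ℏ²)ψ(0).
With ψ ∝ e^{−κ|x|} this yields −2κ = −2mα/ℏ², so κ = mα/ℏ² = 4.985.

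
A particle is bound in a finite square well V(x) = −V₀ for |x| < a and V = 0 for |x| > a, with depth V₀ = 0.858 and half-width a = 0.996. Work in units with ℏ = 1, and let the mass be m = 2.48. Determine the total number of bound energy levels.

The dimensionless depth is z₀ = a√(2mV₀)/ℏ = 0.996 × √(4.256) = 2.055.
The even/odd transcendental equations gain one root per π/2 in z₀, giving N = 1 + ⌊2z₀/π⌋ = 1 + ⌊1.308⌋ = 2.

N = 2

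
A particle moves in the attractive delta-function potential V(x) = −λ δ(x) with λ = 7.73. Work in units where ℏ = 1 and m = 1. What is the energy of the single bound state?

For x ≠ 0 the bound state is ψ ∝ e^{−κ|x|}; integrating the TISE across the delta gives the cusp condition 2κ = 2mλ/ℏ², so κ = 7.730.
Then E = −ℏ²κ²/(2m) = −mλ²/(2ℏ²) = -29.88.

E = -29.9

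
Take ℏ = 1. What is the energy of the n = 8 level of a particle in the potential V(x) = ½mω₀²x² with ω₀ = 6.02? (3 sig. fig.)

Using E_n = (n + ½)ℏω₀: E_8 = 8.5 × 6.02 = 51.17.

E = 51.2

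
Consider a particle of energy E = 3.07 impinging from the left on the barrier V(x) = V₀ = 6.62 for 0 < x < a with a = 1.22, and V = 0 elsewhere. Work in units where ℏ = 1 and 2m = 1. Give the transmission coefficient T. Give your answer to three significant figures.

T = 0.0393

E < V₀: inside the barrier ψ ∝ e^{±κx} with κ = √(2m(V₀ − E))/ℏ = 1.884.
κa = 2.299, sinh(κa) = 4.930.
The exact tunnelling result is T⁻¹ = 1 + V₀² sinh²(κa) / [4E(V₀ − E)] = 25.44, so T = 0.0393.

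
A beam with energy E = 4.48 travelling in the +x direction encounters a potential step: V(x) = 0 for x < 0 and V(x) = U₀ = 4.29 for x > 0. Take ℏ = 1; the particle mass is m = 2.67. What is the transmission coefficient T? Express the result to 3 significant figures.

T = 0.566

On each side the TISE gives plane waves with k = √(2m(E − V))/ℏ: k₁ = √(2·2.67·4.48) = 4.891, k₂ = √(2·2.67·0.19) = 1.007.
Matching ψ and ψ′ at x = 0 gives r = (k₁ − k₂)/(k₁ + k₂), so R = r² = 0.4336 and T = 1 − R = 0.5664.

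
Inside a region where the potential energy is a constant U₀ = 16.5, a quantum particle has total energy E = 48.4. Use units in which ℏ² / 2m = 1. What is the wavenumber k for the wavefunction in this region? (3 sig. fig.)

With E > U₀ the solution is oscillatory, ψ ∝ e^{±ikx} with k = √(2m(E − U₀))/ℏ.
k = √(2 × 0.5 × 31.9) = 5.648.

k = 5.65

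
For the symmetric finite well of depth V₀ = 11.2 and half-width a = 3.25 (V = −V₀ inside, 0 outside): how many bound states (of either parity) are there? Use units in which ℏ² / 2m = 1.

Define the well-strength parameter z₀ = (a/ℏ)√(2mV₀) = 3.25 × √(2·0.5·11.2) = 10.88.
The even/odd transcendental equations gain one root per π/2 in z₀, giving N = 1 + ⌊2z₀/π⌋ = 1 + ⌊6.924⌋ = 7.

N = 7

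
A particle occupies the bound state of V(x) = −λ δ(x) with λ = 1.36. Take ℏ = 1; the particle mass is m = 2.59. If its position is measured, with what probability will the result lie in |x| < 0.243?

P = 0.819

The normalised bound state is ψ = √κ e^{−κ|x|} with κ = mλ/ℏ² = 3.522.
P(|x| < d) = ∫_{−d}^{d} κ e^{−2κ|x|} dx = 1 − e^{−2κd} = 1 − e^{−1.712} = 0.8195.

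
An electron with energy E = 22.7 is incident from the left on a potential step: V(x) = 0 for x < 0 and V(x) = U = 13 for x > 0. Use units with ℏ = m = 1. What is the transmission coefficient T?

T = 0.956

The wavenumbers are k₁ = √(2mE)/ℏ = 6.738 on the left and k₂ = √(2m(E − U))/ℏ = 4.405 on the right.
Matching ψ and ψ′ at x = 0 gives r = (k₁ − k₂)/(k₁ + k₂), so R = r² = 0.04385 and T = 1 − R = 0.9561.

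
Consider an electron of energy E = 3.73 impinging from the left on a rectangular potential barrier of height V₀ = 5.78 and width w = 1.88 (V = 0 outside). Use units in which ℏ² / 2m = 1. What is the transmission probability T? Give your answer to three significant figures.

T = 0.0167

Since E < V₀ the interior solution is evanescent with decay constant κ = √(2m(V₀ − E))/ℏ = 1.432.
κw = 2.692, sinh(κw) = 7.345.
The exact tunnelling result is T⁻¹ = 1 + V₀² sinh²(κw) / [4E(V₀ − E)] = 59.93, so T = 0.0167.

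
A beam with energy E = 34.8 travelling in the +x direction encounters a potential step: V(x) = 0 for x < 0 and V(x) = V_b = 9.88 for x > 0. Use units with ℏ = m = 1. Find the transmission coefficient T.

On each side the TISE gives plane waves with k = √(2m(E − V))/ℏ: k₁ = √(2·1·34.8) = 8.343, k₂ = √(2·1·24.92) = 7.060.
Continuity of ψ and ψ′ at the step yields the reflection amplitude r = (k₁ − k₂)/(k₁ + k₂) = 0.08329; thus R = |r|² = 0.006938, T = 0.9931.

T = 0.993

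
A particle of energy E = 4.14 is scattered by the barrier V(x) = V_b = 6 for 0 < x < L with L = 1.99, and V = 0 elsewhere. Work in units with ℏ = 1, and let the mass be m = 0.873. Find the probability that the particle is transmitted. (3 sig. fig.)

Since E < V_b the interior solution is evanescent with decay constant κ = √(2m(V_b − E))/ℏ = 1.802.
κL = 3.586, sinh(κL) = 18.03.
The exact tunnelling result is T⁻¹ = 1 + V_b² sinh²(κL) / [4E(V_b − E)] = 381.1, so T = 0.00262.

T = 0.00262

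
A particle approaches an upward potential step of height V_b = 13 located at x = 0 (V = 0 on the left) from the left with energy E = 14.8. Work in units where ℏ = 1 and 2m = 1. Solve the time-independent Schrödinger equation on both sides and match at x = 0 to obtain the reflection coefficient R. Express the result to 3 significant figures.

R = 0.233

On each side the TISE gives plane waves with k = √(2m(E − V))/ℏ: k₁ = √(2·½·14.8) = 3.847, k₂ = √(2·½·1.8) = 1.342.
Matching ψ and ψ′ at x = 0 gives r = (k₁ − k₂)/(k₁ + k₂), so R = r² = 0.2332 and T = 1 − R = 0.7668.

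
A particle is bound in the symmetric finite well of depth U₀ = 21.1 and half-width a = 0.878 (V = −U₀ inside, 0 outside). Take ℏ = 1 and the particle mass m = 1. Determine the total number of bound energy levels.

The dimensionless depth is z₀ = a√(2mU₀)/ℏ = 0.878 × √(42.20) = 5.704.
A new bound state (alternating even/odd) appears each time z₀ passes a multiple of π/2, so N = ⌊2z₀/π⌋ + 1 = ⌊3.631⌋ + 1 = 4.

N = 4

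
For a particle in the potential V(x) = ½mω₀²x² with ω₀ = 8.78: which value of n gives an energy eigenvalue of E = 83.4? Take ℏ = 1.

E_n = ℏω₀(n + ½) ⇒ n = E/(ℏω₀) − ½ = 83.4/8.78 − 0.5 = 8.999 → n = 9.

n = 9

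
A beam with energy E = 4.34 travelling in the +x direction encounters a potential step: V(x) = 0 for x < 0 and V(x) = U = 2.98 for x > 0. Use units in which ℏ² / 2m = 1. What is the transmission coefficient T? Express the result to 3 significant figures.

T = 0.920

The wavenumbers are k₁ = √(2mE)/ℏ = 2.083 on the left and k₂ = √(2m(E − U))/ℏ = 1.166 on the right.
Continuity of ψ and ψ′ at the step yields the reflection amplitude r = (k₁ − k₂)/(k₁ + k₂) = 0.2822; thus R = |r|² = 0.07965, T = 0.9203.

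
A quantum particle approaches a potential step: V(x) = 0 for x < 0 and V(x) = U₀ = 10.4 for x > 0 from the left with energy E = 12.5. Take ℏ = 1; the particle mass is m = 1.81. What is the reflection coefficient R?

R = 0.175

On each side the TISE gives plane waves with k = √(2m(E − V))/ℏ: k₁ = √(2·1.81·12.5) = 6.727, k₂ = √(2·1.81·2.1) = 2.757.
Matching ψ and ψ′ at x = 0 gives r = (k₁ − k₂)/(k₁ + k₂), so R = r² = 0.1752 and T = 1 − R = 0.8248.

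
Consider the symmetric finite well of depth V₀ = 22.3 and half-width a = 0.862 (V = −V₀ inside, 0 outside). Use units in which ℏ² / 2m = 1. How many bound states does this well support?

The dimensionless depth is z₀ = a√(2mV₀)/ℏ = 0.862 × √(22.30) = 4.071.
The even/odd transcendental equations gain one root per π/2 in z₀, giving N = 1 + ⌊2z₀/π⌋ = 1 + ⌊2.591⌋ = 3.

N = 3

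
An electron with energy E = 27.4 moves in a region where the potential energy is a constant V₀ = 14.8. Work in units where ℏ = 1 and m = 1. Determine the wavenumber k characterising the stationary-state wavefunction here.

With E > V₀ the solution is oscillatory, ψ ∝ e^{±ikx} with k = √(2m(E − V₀))/ℏ.
k = √(2 × 1 × 12.6) = 5.020.

k = 5.02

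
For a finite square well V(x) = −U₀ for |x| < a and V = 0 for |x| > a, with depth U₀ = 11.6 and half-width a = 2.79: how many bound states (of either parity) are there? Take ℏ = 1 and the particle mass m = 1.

The dimensionless depth is z₀ = a√(2mU₀)/ℏ = 2.79 × √(23.20) = 13.44.
A new bound state (alternating even/odd) appears each time z₀ passes a multiple of π/2, so N = ⌊2z₀/π⌋ + 1 = ⌊8.555⌋ + 1 = 9.

N = 9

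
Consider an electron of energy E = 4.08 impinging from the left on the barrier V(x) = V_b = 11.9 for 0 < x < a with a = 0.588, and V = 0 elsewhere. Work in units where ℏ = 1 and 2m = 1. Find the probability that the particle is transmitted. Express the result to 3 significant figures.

T = 0.127

Since E < V_b the interior solution is evanescent with decay constant κ = √(2m(V_b − E))/ℏ = 2.796.
κa = 1.644, sinh(κa) = 2.492.
Matching ψ, ψ′ at both faces gives T = [1 + V_b² sinh²(κa) / (4E(V_b − E))]⁻¹ = 1/7.891 = 0.127.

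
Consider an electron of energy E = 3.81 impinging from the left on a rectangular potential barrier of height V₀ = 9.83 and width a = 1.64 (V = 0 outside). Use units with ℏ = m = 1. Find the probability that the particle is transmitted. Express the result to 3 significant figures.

E < V₀: inside the barrier ψ ∝ e^{±κx} with κ = √(2m(V₀ − E))/ℏ = 3.470.
κa = 5.691, sinh(κa) = 148.0.
The exact tunnelling result is T⁻¹ = 1 + V₀² sinh²(κa) / [4E(V₀ − E)] = 23080, so T = 0.0000433.

T = 0.0000433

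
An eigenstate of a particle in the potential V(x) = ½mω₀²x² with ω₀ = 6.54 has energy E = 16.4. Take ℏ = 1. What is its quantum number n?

Invert E_n = (n + ½)ℏω₀: n = E/ℏω₀ − ½ = 2.008, so n = 2.

n = 2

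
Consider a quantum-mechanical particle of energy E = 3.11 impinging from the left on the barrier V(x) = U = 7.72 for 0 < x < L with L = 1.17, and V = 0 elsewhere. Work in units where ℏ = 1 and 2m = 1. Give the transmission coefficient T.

E < U: inside the barrier ψ ∝ e^{±κx} with κ = √(2m(U − E))/ℏ = 2.147.
κL = 2.512, sinh(κL) = 6.125.
Matching ψ, ψ′ at both faces gives T = [1 + U² sinh²(κL) / (4E(U − E))]⁻¹ = 1/39.99 = 0.0250.

T = 0.0250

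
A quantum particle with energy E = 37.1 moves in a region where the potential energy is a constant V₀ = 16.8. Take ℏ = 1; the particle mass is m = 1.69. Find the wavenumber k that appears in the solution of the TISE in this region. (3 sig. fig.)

k = 8.28

With E > V₀ the solution is oscillatory, ψ ∝ e^{±ikx} with k = √(2m(E − V₀))/ℏ.
k = √(2 × 1.69 × 20.3) = 8.283.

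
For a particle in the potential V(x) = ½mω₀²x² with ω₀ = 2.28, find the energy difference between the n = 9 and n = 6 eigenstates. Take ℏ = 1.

ΔE = 6.84

E_n = ℏω₀(n + ½), so ΔE = (9 − 6) ℏω₀ = 3 × 2.28 = 6.840.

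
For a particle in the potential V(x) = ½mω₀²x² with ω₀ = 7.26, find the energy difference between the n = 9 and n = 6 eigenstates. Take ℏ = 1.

ΔE = 21.8

E_n = ℏω₀(n + ½), so ΔE = (9 − 6) ℏω₀ = 3 × 7.26 = 21.78.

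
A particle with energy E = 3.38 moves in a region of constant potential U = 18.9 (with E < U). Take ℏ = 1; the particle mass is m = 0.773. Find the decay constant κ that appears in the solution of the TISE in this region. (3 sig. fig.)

κ = 4.90

Since E < U the TISE in this region is ψ'' = κ²ψ with κ = √(2m(U − E))/ℏ.
κ = √(2 × 0.773 × 15.52) = 4.898.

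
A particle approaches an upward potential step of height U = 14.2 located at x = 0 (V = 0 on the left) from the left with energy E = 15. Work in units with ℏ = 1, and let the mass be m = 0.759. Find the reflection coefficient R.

R = 0.390

The wavenumbers are k₁ = √(2mE)/ℏ = 4.772 on the left and k₂ = √(2m(E − U))/ℏ = 1.102 on the right.
Matching ψ and ψ′ at x = 0 gives r = (k₁ − k₂)/(k₁ + k₂), so R = r² = 0.3903 and T = 1 − R = 0.6097.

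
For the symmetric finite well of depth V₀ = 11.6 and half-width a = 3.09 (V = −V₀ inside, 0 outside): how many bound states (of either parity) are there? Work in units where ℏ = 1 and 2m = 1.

The dimensionless depth is z₀ = a√(2mV₀)/ℏ = 3.09 × √(11.60) = 10.52.
A new bound state (alternating even/odd) appears each time z₀ passes a multiple of π/2, so N = ⌊2z₀/π⌋ + 1 = ⌊6.700⌋ + 1 = 7.

N = 7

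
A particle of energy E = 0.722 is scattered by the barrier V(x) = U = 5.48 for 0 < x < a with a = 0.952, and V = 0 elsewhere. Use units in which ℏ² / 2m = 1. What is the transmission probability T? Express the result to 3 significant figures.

T = 0.0288

E < U: inside the barrier ψ ∝ e^{±κx} with κ = √(2m(U − E))/ℏ = 2.181.
κa = 2.077, sinh(κa) = 3.926.
Matching ψ, ψ′ at both faces gives T = [1 + U² sinh²(κa) / (4E(U − E))]⁻¹ = 1/34.68 = 0.0288.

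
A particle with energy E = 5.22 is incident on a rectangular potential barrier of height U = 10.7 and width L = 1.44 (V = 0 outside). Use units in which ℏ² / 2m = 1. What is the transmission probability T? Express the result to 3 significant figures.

T = 0.00471

E < U: inside the barrier ψ ∝ e^{±κx} with κ = √(2m(U − E))/ℏ = 2.341.
κL = 3.371, sinh(κL) = 14.54.
The exact tunnelling result is T⁻¹ = 1 + U² sinh²(κL) / [4E(U − E)] = 212.4, so T = 0.00471.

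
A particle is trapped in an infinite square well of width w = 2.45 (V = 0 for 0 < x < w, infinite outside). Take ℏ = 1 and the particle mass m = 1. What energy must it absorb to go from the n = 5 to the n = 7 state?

ΔE = 19.7

E_n = n²π²ℏ²/(2mw²), so ΔE = (7² − 5²) π²ℏ²/(2mw²).
ΔE = 24 × π² / (2 × 1 × 2.45²) = 19.73.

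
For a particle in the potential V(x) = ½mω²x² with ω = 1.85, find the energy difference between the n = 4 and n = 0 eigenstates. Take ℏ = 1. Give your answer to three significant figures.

ΔE = 7.40

E_n = ℏω(n + ½), so ΔE = (4 − 0) ℏω = 4 × 1.85 = 7.400.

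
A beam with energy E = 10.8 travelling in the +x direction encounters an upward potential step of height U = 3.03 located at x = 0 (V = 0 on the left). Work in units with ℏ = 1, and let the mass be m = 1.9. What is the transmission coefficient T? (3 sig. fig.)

On each side the TISE gives plane waves with k = √(2m(E − V))/ℏ: k₁ = √(2·1.9·10.8) = 6.406, k₂ = √(2·1.9·7.77) = 5.434.
Continuity of ψ and ψ′ at the step yields the reflection amplitude r = (k₁ − k₂)/(k₁ + k₂) = 0.08213; thus R = |r|² = 0.006746, T = 0.9933.

T = 0.993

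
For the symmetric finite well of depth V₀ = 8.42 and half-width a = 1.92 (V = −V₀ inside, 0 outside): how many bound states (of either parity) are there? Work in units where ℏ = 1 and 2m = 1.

N = 4

The dimensionless depth is z₀ = a√(2mV₀)/ℏ = 1.92 × √(8.420) = 5.571.
A new bound state (alternating even/odd) appears each time z₀ passes a multiple of π/2, so N = ⌊2z₀/π⌋ + 1 = ⌊3.547⌋ + 1 = 4.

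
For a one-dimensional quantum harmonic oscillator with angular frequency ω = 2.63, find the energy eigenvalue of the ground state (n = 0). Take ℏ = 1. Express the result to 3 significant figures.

E = 1.32

Using E_n = (n + ½)ℏω: E_0 = 0.5 × 2.63 = 1.315.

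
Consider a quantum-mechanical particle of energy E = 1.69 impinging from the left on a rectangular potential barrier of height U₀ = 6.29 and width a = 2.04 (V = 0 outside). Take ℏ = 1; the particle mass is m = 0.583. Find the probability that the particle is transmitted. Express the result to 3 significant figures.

E < U₀: inside the barrier ψ ∝ e^{±κx} with κ = √(2m(U₀ − E))/ℏ = 2.316.
κa = 4.725, sinh(κa) = 56.33.
The exact tunnelling result is T⁻¹ = 1 + U₀² sinh²(κa) / [4E(U₀ − E)] = 4039, so T = 0.000248.

T = 0.000248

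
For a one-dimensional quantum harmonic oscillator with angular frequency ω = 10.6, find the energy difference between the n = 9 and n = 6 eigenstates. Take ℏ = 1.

ΔE = 31.8

E_n = ℏω(n + ½), so ΔE = (9 − 6) ℏω = 3 × 10.6 = 31.80.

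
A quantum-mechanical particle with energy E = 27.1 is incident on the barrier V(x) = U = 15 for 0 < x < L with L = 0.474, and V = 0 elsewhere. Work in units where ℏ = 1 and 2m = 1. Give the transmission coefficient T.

T = 0.854

Above the barrier the interior wavenumber is k₂ = √(2m(E − U))/ℏ = 3.479, giving phase k₂L = 1.649.
Matching at both interfaces gives T⁻¹ = 1 + U² sin²(k₂L) / [4E(E − U)] = 1.170, hence T = 0.854.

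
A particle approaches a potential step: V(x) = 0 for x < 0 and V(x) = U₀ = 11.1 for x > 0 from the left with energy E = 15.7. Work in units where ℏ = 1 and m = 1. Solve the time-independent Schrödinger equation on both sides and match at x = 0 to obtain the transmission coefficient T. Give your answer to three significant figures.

T = 0.911

On each side the TISE gives plane waves with k = √(2m(E − V))/ℏ: k₁ = √(2·1·15.7) = 5.604, k₂ = √(2·1·4.6) = 3.033.
Matching ψ and ψ′ at x = 0 gives r = (k₁ − k₂)/(k₁ + k₂), so R = r² = 0.08857 and T = 1 − R = 0.9114.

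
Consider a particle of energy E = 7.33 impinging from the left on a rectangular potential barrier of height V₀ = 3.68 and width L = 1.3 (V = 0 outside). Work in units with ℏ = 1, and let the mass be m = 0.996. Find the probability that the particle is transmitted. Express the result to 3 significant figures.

E > V₀: inside the barrier k₂ = √(2m(E − V₀))/ℏ = 2.696, k₂L = 3.505.
Matching at both interfaces gives T⁻¹ = 1 + V₀² sin²(k₂L) / [4E(E − V₀)] = 1.016, hence T = 0.984.

T = 0.984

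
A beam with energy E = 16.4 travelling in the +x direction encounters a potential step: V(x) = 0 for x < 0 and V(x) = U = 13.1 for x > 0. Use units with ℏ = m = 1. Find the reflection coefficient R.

R = 0.145

On each side the TISE gives plane waves with k = √(2m(E − V))/ℏ: k₁ = √(2·1·16.4) = 5.727, k₂ = √(2·1·3.3) = 2.569.
Matching ψ and ψ′ at x = 0 gives r = (k₁ − k₂)/(k₁ + k₂), so R = r² = 0.1449 and T = 1 − R = 0.8551.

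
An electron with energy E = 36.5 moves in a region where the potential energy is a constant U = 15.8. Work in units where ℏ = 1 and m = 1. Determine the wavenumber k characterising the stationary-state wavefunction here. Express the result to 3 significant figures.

k = 6.43

With E > U the solution is oscillatory, ψ ∝ e^{±ikx} with k = √(2m(E − U))/ℏ.
k = √(2 × 1 × 20.7) = 6.434.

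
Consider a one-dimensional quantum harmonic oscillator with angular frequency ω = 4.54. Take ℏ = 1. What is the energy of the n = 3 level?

E = 15.9

Using E_n = (n + ½)ℏω: E_3 = 3.5 × 4.54 = 15.89.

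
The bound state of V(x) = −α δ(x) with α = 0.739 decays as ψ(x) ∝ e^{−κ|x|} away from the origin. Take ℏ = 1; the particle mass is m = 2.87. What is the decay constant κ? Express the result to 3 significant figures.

κ = 2.12

Integrating the TISE across x = 0 gives the cusp condition ψ'(0⁺) − ψ'(0⁻) = −(2mα/ℏ²)ψ(0).
With ψ ∝ e^{−κ|x|} this yields −2κ = −2mα/ℏ², so κ = mα/ℏ² = 2.121.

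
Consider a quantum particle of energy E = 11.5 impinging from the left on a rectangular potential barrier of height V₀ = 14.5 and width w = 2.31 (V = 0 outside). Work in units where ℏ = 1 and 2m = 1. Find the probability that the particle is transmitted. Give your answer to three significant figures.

T = 0.000879

E < V₀: inside the barrier ψ ∝ e^{±κx} with κ = √(2m(V₀ − E))/ℏ = 1.732.
κw = 4.001, sinh(κw) = 27.32.
The exact tunnelling result is T⁻¹ = 1 + V₀² sinh²(κw) / [4E(V₀ − E)] = 1138, so T = 0.000879.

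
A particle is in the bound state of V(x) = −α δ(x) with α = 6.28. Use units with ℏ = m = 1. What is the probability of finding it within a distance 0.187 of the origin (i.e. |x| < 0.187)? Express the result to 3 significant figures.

The normalised bound state is ψ = √κ e^{−κ|x|} with κ = mα/ℏ² = 6.280.
P(|x| < d) = ∫_{−d}^{d} κ e^{−2κ|x|} dx = 1 − e^{−2κd} = 1 − e^{−2.349} = 0.9045.

P = 0.905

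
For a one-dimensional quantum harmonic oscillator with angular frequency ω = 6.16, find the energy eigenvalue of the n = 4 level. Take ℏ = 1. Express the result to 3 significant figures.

E = 27.7

The oscillator eigenvalues are E_n = ℏω(n + ½), so E_4 = 6.16 × 4.5 = 27.72.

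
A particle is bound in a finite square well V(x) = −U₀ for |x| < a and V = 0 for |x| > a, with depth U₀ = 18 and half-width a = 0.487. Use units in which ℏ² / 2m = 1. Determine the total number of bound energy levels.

N = 2

Define the well-strength parameter z₀ = (a/ℏ)√(2mU₀) = 0.487 × √(2·0.5·18) = 2.066.
A new bound state (alternating even/odd) appears each time z₀ passes a multiple of π/2, so N = ⌊2z₀/π⌋ + 1 = ⌊1.315⌋ + 1 = 2.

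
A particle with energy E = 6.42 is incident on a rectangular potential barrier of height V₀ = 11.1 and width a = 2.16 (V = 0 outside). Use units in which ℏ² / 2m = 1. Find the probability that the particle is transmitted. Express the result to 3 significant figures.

Since E < V₀ the interior solution is evanescent with decay constant κ = √(2m(V₀ − E))/ℏ = 2.163.
κa = 4.673, sinh(κa) = 53.49.
Matching ψ, ψ′ at both faces gives T = [1 + V₀² sinh²(κa) / (4E(V₀ − E))]⁻¹ = 1/2935 = 0.000341.

T = 0.000341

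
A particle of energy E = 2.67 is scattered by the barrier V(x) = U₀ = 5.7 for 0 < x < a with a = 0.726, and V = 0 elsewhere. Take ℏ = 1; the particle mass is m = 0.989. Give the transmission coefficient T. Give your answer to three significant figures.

Since E < U₀ the interior solution is evanescent with decay constant κ = √(2m(U₀ − E))/ℏ = 2.448.
κa = 1.777, sinh(κa) = 2.873.
The exact tunnelling result is T⁻¹ = 1 + U₀² sinh²(κa) / [4E(U₀ − E)] = 9.284, so T = 0.108.

T = 0.108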